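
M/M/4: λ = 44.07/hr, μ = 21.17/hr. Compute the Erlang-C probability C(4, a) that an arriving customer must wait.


a = λ/μ = 2.0817; ρ = a/4 = 0.5204
P₀ = 0.119279 (from M/M/c formula)
C(c,a) = [a^c/(c!(1−ρ))]·P₀ = [18.77971/(24·0.4796)]·0.119279
= 1.63164·0.119279 = 0.194621

Final: 0.194621


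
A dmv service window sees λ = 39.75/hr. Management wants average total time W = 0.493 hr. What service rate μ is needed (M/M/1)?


W = 1/(μ−λ) ⇒ μ − λ = 1/W = 1/0.493 = 2.0284
μ = λ + 1/W = 39.75 + 2.0284 = 41.7784 per hr

Final: 41.7784 /hr


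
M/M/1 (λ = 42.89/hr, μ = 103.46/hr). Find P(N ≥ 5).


ρ = 42.89/103.46 = 0.4146
P(N ≥ n) = ρ^n = 0.4146^5 = 0.012244

Final: 0.012244


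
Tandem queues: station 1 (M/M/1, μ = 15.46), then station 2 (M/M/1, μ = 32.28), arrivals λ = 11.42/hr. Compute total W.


Each node sees arrival rate λ = 11.42/hr (tandem ⇒ throughput preserved).
W₁ = 1/(μ₁−λ) = 1/(15.46−11.42) = 0.24752 hr
W₂ = 1/(μ₂−λ) = 1/(32.28−11.42) = 0.04794 hr
W_total = W₁ + W₂ = 0.24752 + 0.04794 = 0.29546 hr

Final: 0.29546 hr


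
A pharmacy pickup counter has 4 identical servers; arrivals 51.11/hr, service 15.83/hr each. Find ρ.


ρ = λ/(cμ) = 51.11/(4·15.83) = 51.11/63.32 = 0.8072

Final: 0.8072


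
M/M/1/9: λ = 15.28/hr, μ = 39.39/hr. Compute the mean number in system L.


ρ = 15.28/39.39 = 0.3879
L = ρ[1 − (K+1)ρ^K + Kρ^(K+1)] / [(1−ρ)(1−ρ^(K+1))]
Numerator: 0.3879·(1 − 10·0.0001989 + 9·0.00007716) = 0.387414
Denominator: (0.6121)·(0.999923) = 0.612037
L = 0.387414/0.612037 = 0.6330

Final: 0.6330


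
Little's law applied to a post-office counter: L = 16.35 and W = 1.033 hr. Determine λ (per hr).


λ = L/W = 16.35/1.033 = 15.8277 /hr

Final: 15.8277 /hr


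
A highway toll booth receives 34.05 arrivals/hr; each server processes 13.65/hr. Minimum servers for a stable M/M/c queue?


Stability requires cμ > λ ⇔ c > λ/μ.
λ/μ = 34.05/13.65 = 2.4945
Minimum integer c = ⌊2.4945⌋ + 1 = 3
Check: 3·13.65 = 40.95 > 34.05, while 2·13.65 = 27.30 ≤ 34.05

Final: 3 servers


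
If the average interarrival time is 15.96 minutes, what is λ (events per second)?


λ = 1/(interarrival time) in consistent units.
1 second = 0.0166667 min, so λ = 0.0166667/15.96 = 0.001044 per second

Final: 0.001044 /sec


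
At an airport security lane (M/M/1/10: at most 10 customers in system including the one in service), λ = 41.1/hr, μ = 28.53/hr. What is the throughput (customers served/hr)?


ρ = 1.4406; P_K = (1−ρ)ρ^10/(1−ρ^11) = 0.311456
λ_eff = λ(1 − P_K) = 41.1·(1 − 0.311456) = 41.1·0.688544 = 28.2992 /hr

Final: 28.2992 /hr


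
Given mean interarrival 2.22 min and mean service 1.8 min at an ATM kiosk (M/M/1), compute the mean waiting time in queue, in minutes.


λ = 60/2.22 = 27.0270 /hr
μ = 60/1.8 = 33.3333 /hr
ρ = λ/μ = 27.0270/33.3333 = 0.8108
Wq = ρ/(μ−λ) = 0.8108/(33.3333−27.0270) = 0.12857 hr
In minutes: 0.12857·60 = 7.714 min

Final: 7.714 min


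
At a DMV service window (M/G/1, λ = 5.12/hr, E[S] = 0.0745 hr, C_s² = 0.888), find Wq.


ρ = λ·E[S] = 5.12·0.0745 = 0.3814
E[S²] = E[S]²(1+C_s²) = 0.0745²·(1+0.888) = 0.010479
Wq = λ·E[S²]/(2(1−ρ)) = 5.12·0.010479/(2·0.6186) = 0.04337 hr

Final: 0.04337 hr


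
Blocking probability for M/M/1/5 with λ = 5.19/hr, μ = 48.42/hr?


ρ = λ/μ = 5.19/48.42 = 0.1072
P_K = (1−ρ)ρ^K/(1−ρ^(K+1)) = (0.8928·0.00001415)/(1 − 0.000001517)
= 0.00001263/0.999998 = 0.00001263

Final: 0.00001263


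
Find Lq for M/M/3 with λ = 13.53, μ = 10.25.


a = λ/μ = 1.3200; ρ = a/3 = 0.4400
P₀ = 0.258017
Lq = P₀·a^c·ρ / (c!·(1−ρ)²) = 0.258017·2.29997·0.4400/(6·0.31360)
= 0.13877

Final: 0.13877


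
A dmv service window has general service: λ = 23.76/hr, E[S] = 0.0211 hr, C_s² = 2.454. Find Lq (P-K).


ρ = λ·E[S] = 23.76·0.0211 = 0.5013
Lq = ρ²(1+C_s²)/(2(1−ρ)) = 0.2513·(1+2.454)/(2·0.4987)
= 0.2513·3.4540/0.9973 = 0.87045

Final: 0.87045


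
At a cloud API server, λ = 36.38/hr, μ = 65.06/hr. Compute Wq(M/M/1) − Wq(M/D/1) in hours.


ρ = 36.38/65.06 = 0.5592
Wq(M/M/1) = ρ/(μ−λ) = 0.5592/28.68 = 0.01950 hr
Wq(M/D/1) = ρ/(2(μ−λ)) = 0.009749 hr
Savings = 0.01950 − 0.009749 = 0.009749 hr

Final: 0.009749 hr


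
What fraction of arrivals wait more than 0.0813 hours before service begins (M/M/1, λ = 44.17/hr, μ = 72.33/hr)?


ρ = 44.17/72.33 = 0.6107
P(Wq > t) = ρ·e^{−(μ−λ)t} = 0.6107·e^{−2.2894}
= 0.6107·0.101326 = 0.061877

Final: 0.061877


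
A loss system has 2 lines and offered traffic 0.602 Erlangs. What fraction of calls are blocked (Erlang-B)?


B(c,a) = (a^c/c!) / Σ_{k=0}^{c} a^k/k!
a^2/2! = 0.181202
Σ terms (k=0..2): 1.00000 + 0.60200 + 0.18120 = 1.783202
B = 0.181202/1.783202 = 0.101616

Final: 0.101616


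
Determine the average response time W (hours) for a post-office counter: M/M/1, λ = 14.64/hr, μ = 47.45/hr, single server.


W = 1/(μ−λ) = 1/(47.45 − 14.64) = 1/32.81 = 0.03048 hr

Final: 0.03048 hr


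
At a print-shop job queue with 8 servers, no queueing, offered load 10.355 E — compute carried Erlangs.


B(8,10.355) = 0.354631 (Erlang-B)
Carried load = a(1 − B) = 10.355·(1 − 0.354631) = 10.355·0.645369 = 6.6828 E

Final: 6.6828 Erlangs


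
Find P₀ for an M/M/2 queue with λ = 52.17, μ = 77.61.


a = λ/μ = 52.17/77.61 = 0.6722; ρ = a/c = 0.3361
Σ_{k=0}^{1} a^k/k! (terms k=0..1) = 1.00000 + 0.67221 = 1.67221
Tail: a^2/(2!(1−ρ)) = 0.45186/(2·0.6639) = 0.34031
P₀ = 1/(1.67221 + 0.34031) = 1/2.01252 = 0.496890

Final: 0.496890


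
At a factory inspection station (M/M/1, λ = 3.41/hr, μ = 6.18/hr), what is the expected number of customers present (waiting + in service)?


ρ = λ/μ = 3.41/6.18 = 0.5518
L = ρ/(1−ρ) = 0.5518/(1 − 0.5518) = 0.5518/0.4482 = 1.2310

Final: 1.2310


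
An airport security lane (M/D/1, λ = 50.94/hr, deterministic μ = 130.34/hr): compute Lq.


ρ = 50.94/130.34 = 0.3908
M/D/1: Lq = ρ²/(2(1−ρ)) = 0.1527/(2·0.6092) = 0.12537

Final: 0.12537


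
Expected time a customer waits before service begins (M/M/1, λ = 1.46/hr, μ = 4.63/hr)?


ρ = 1.46/4.63 = 0.3153
Wq = ρ/(μ−λ) = 0.3153/(4.63 − 1.46) = 0.3153/3.17 = 0.09947 hr

Final: 0.09947 hr


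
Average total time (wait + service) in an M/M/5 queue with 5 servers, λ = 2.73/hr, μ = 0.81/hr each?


a = 3.3704; ρ = 0.6741; P₀ = 0.030370
Lq = P₀·a^c·ρ/(c!(1−ρ)²) = 0.69843
Wq = Lq/λ = 0.69843/2.73 = 0.25584 hr
W = Wq + 1/μ = 0.25584 + 1.23457 = 1.49040 hr

Final: 1.49040 hr


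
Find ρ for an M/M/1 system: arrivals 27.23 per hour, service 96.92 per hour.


ρ = λ/μ = 27.23/96.92 = 0.2810

Final: 0.2810


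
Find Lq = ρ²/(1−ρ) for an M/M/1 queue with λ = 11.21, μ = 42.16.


ρ = 11.21/42.16 = 0.2659
Lq = ρ²/(1−ρ) = 0.07070/0.7341 = 0.09631

Final: 0.09631


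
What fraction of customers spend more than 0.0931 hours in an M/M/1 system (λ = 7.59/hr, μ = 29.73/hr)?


W ~ Exponential(μ−λ) for M/M/1.
μ − λ = 29.73 − 7.59 = 22.1400
P(W > t) = e^{−(μ−λ)t} = e^{−2.0612} = 0.127297

Final: 0.127297


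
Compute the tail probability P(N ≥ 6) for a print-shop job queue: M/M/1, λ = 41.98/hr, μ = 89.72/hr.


ρ = 41.98/89.72 = 0.4679
P(N ≥ n) = ρ^n = 0.4679^6 = 0.010493

Final: 0.010493


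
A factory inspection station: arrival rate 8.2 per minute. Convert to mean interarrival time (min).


Mean interarrival time = 1/λ = 1/8.2 minute = 0.12195 minute
In minutes: 0.12195 × 1 = 0.1220 min

Final: 0.1220 min


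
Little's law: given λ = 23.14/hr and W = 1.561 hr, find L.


L = λW = 23.14·1.561 = 36.1215

Final: 36.1215


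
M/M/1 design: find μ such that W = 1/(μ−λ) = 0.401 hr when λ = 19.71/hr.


W = 1/(μ−λ) ⇒ μ − λ = 1/W = 1/0.401 = 2.4938
μ = λ + 1/W = 19.71 + 2.4938 = 22.2038 per hr

Final: 22.2038 /hr


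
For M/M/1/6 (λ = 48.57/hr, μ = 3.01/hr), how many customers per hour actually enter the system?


ρ = 16.1362; P_K = (1−ρ)ρ^6/(1−ρ^7) = 0.938028
λ_eff = λ(1 − P_K) = 48.57·(1 − 0.938028) = 48.57·0.061972 = 3.0100 /hr

Final: 3.0100 /hr


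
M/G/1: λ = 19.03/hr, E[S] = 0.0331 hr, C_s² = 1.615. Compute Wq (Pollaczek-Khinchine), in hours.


ρ = λ·E[S] = 19.03·0.0331 = 0.6299
E[S²] = E[S]²(1+C_s²) = 0.0331²·(1+1.615) = 0.002865
Wq = λ·E[S²]/(2(1−ρ)) = 19.03·0.002865/(2·0.3701) = 0.07366 hr

Final: 0.07366 hr


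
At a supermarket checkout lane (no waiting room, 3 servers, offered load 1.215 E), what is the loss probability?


B(c,a) = (a^c/c!) / Σ_{k=0}^{c} a^k/k!
a^3/3! = 0.298936
Σ terms (k=0..3): 1.00000 + 1.21500 + 0.73811 + 0.29894 = 3.252048
B = 0.298936/3.252048 = 0.091922

Final: 0.091922


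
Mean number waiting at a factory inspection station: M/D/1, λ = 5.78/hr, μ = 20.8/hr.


ρ = 5.78/20.8 = 0.2779
M/D/1: Lq = ρ²/(2(1−ρ)) = 0.07722/(2·0.7221) = 0.05347

Final: 0.05347


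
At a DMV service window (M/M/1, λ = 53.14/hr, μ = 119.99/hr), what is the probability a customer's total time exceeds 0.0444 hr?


W ~ Exponential(μ−λ) for M/M/1.
μ − λ = 119.99 − 53.14 = 66.8500
P(W > t) = e^{−(μ−λ)t} = e^{−2.9681} = 0.051399

Final: 0.051399


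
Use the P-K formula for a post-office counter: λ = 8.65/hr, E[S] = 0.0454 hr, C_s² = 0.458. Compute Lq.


ρ = λ·E[S] = 8.65·0.0454 = 0.3927
Lq = ρ²(1+C_s²)/(2(1−ρ)) = 0.1542·(1+0.458)/(2·0.6073)
= 0.1542·1.4580/1.2146 = 0.18513

Final: 0.18513


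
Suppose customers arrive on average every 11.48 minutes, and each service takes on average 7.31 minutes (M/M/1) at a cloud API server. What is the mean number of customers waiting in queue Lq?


λ = 60/11.48 = 5.2265 /hr
μ = 60/7.31 = 8.2079 /hr
ρ = λ/μ = 5.2265/8.2079 = 0.6368
Lq = ρ²/(1−ρ) = 0.4055/0.3632 = 1.1162

Final: 1.1162


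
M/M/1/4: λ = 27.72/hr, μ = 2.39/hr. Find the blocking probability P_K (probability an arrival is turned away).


ρ = λ/μ = 27.72/2.39 = 11.5983
P_K = (1−ρ)ρ^K/(1−ρ^(K+1)) = (-10.5983·18095.946348)/(1 − 209882.691537)
= -191786.745189/-209881.691537 = 0.913785

Final: 0.913785


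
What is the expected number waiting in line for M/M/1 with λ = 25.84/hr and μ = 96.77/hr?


ρ = 25.84/96.77 = 0.2670
Lq = ρ²/(1−ρ) = 0.07130/0.7330 = 0.09728

Final: 0.09728


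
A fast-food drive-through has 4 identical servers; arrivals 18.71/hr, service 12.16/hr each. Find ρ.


ρ = λ/(cμ) = 18.71/(4·12.16) = 18.71/48.64 = 0.3847

Final: 0.3847


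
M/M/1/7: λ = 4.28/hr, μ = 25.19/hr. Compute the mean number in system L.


ρ = 4.28/25.19 = 0.1699
L = ρ[1 − (K+1)ρ^K + Kρ^(K+1)] / [(1−ρ)(1−ρ^(K+1))]
Numerator: 0.1699·(1 − 8·0.000004088 + 7·0.0000006946) = 0.169904
Denominator: (0.8301)·(0.999999) = 0.830091
L = 0.169904/0.830091 = 0.2047

Final: 0.2047


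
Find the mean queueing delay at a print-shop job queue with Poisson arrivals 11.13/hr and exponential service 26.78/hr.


ρ = 11.13/26.78 = 0.4156
Wq = ρ/(μ−λ) = 0.4156/(26.78 − 11.13) = 0.4156/15.65 = 0.02656 hr

Final: 0.02656 hr


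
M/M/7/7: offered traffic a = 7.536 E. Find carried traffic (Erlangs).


B(7,7.536) = 0.281342 (Erlang-B)
Carried load = a(1 − B) = 7.536·(1 − 0.281342) = 7.536·0.718658 = 5.4158 E

Final: 5.4158 Erlangs


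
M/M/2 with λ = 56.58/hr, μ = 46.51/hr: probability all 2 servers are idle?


a = λ/μ = 56.58/46.51 = 1.2165; ρ = a/c = 0.6083
Σ_{k=0}^{1} a^k/k! (terms k=0..1) = 1.00000 + 1.21651 = 2.21651
Tail: a^2/(2!(1−ρ)) = 1.47990/(2·0.3917) = 1.88887
P₀ = 1/(2.21651 + 1.88887) = 1/4.10538 = 0.243583

Final: 0.243583


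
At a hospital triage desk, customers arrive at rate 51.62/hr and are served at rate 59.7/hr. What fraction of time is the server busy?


ρ = λ/μ = 51.62/59.7 = 0.8647

Final: 0.8647


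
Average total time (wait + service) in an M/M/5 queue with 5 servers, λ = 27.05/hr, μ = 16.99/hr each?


a = 1.5921; ρ = 0.3184; P₀ = 0.203048
Lq = P₀·a^c·ρ/(c!(1−ρ)²) = 0.01186
Wq = Lq/λ = 0.01186/27.05 = 0.0004386 hr
W = Wq + 1/μ = 0.0004386 + 0.05886 = 0.05930 hr

Final: 0.05930 hr


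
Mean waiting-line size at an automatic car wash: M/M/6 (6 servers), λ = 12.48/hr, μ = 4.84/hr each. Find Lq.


a = λ/μ = 2.5785; ρ = a/6 = 0.4298
P₀ = 0.075370
Lq = P₀·a^c·ρ / (c!·(1−ρ)²) = 0.075370·293.91066·0.4298/(720·0.32518)
= 0.04066

Final: 0.04066


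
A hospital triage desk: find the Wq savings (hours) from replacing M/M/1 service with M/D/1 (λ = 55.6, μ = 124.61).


ρ = 55.6/124.61 = 0.4462
Wq(M/M/1) = ρ/(μ−λ) = 0.4462/69.01 = 0.006466 hr
Wq(M/D/1) = ρ/(2(μ−λ)) = 0.003233 hr
Savings = 0.006466 − 0.003233 = 0.003233 hr

Final: 0.003233 hr


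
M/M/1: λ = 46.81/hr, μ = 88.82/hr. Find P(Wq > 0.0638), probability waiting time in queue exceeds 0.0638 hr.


ρ = 46.81/88.82 = 0.5270
P(Wq > t) = ρ·e^{−(μ−λ)t} = 0.5270·e^{−2.6802}
= 0.5270·0.068547 = 0.036126

Final: 0.036126


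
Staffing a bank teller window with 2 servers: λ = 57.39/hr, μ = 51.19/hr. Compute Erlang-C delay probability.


a = λ/μ = 1.1211; ρ = a/2 = 0.5606
P₀ = 0.281592 (from M/M/c formula)
C(c,a) = [a^c/(c!(1−ρ))]·P₀ = [1.25690/(2·0.4394)]·0.281592
= 1.43012·0.281592 = 0.402710

Final: 0.402710


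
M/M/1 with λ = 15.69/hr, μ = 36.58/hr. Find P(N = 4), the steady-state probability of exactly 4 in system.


ρ = 15.69/36.58 = 0.4289
P_n = (1−ρ)·ρ^n = (1 − 0.4289)·0.4289^4 = 0.5711·0.033847 = 0.019329

Final: 0.019329


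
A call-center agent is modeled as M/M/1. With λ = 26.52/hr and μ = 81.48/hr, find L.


ρ = λ/μ = 26.52/81.48 = 0.3255
L = ρ/(1−ρ) = 0.3255/(1 − 0.3255) = 0.3255/0.6745 = 0.4825

Final: 0.4825


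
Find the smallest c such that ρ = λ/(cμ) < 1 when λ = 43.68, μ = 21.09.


Stability requires cμ > λ ⇔ c > λ/μ.
λ/μ = 43.68/21.09 = 2.0711
Minimum integer c = ⌊2.0711⌋ + 1 = 3
Check: 3·21.09 = 63.27 > 43.68, while 2·21.09 = 42.18 ≤ 43.68

Final: 3 servers


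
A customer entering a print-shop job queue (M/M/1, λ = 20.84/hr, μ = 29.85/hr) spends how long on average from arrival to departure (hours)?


W = 1/(μ−λ) = 1/(29.85 − 20.84) = 1/9.01 = 0.1110 hr

Final: 0.1110 hr


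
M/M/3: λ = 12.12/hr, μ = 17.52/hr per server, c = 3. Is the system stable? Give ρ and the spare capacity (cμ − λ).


Total capacity cμ = 3·17.52 = 52.56/hr
ρ = λ/(cμ) = 12.12/52.56 = 0.2306
Stable ⇔ ρ < 1: YES
Spare capacity = cμ − λ = 52.56 − 12.12 = 40.44/hr

Final: ρ = 0.2306; stable; margin = 40.44/hr


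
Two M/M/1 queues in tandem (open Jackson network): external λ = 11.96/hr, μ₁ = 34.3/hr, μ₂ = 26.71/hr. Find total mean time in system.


Each node sees arrival rate λ = 11.96/hr (tandem ⇒ throughput preserved).
W₁ = 1/(μ₁−λ) = 1/(34.3−11.96) = 0.04476 hr
W₂ = 1/(μ₂−λ) = 1/(26.71−11.96) = 0.06780 hr
W_total = W₁ + W₂ = 0.04476 + 0.06780 = 0.11256 hr

Final: 0.11256 hr


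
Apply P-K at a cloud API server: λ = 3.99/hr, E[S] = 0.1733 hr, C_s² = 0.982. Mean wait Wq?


ρ = λ·E[S] = 3.99·0.1733 = 0.6915
E[S²] = E[S]²(1+C_s²) = 0.1733²·(1+0.982) = 0.059525
Wq = λ·E[S²]/(2(1−ρ)) = 3.99·0.059525/(2·0.3085) = 0.38489 hr

Final: 0.38489 hr


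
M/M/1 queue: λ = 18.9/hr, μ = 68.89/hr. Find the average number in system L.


ρ = λ/μ = 18.9/68.89 = 0.2744
L = ρ/(1−ρ) = 0.2744/(1 − 0.2744) = 0.2744/0.7256 = 0.3781

Final: 0.3781


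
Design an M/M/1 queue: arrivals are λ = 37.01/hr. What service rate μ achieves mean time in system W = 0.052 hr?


W = 1/(μ−λ) ⇒ μ − λ = 1/W = 1/0.052 = 19.2308
μ = λ + 1/W = 37.01 + 19.2308 = 56.2408 per hr

Final: 56.2408 /hr


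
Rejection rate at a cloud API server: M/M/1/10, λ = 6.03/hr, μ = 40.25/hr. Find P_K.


ρ = λ/μ = 6.03/40.25 = 0.1498
P_K = (1−ρ)ρ^K/(1−ρ^(K+1)) = (0.8502·0.000000005695)/(1 − 8.532e-10)
= 0.000000004842/1.000000 = 0.000000004842

Final: 0.000000004842


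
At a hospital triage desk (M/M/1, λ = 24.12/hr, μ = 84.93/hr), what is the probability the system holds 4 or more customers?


ρ = 24.12/84.93 = 0.2840
P(N ≥ n) = ρ^n = 0.2840^4 = 0.006505

Final: 0.006505


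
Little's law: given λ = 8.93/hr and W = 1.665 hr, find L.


L = λW = 8.93·1.665 = 14.8684

Final: 14.8684


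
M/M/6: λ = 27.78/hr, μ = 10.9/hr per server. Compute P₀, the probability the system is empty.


a = λ/μ = 27.78/10.9 = 2.5486; ρ = a/c = 0.4248
Σ_{k=0}^{5} a^k/k! (terms k=0..5) = 1.00000 + 2.54862 + 3.24774 + 2.75909 + 1.75797 + 0.89608 = 12.20951
Tail: a^6/(6!(1−ρ)) = 274.05294/(720·0.5752) = 0.66170
P₀ = 1/(12.20951 + 0.66170) = 1/12.87121 = 0.077693

Final: 0.077693


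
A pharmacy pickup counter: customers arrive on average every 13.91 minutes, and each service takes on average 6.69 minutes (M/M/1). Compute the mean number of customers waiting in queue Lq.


λ = 60/13.91 = 4.3134 /hr
μ = 60/6.69 = 8.9686 /hr
ρ = λ/μ = 4.3134/8.9686 = 0.4809
Lq = ρ²/(1−ρ) = 0.2313/0.5191 = 0.4456

Final: 0.4456


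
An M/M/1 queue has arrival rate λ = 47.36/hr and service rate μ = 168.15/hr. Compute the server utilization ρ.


ρ = λ/μ = 47.36/168.15 = 0.2817

Final: 0.2817


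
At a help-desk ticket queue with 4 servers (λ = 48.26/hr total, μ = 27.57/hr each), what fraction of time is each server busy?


ρ = λ/(cμ) = 48.26/(4·27.57) = 48.26/110.28 = 0.4376

Final: 0.4376


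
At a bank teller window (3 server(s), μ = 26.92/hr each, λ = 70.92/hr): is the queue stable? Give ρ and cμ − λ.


Total capacity cμ = 3·26.92 = 80.76/hr
ρ = λ/(cμ) = 70.92/80.76 = 0.8782
Stable ⇔ ρ < 1: YES
Spare capacity = cμ − λ = 80.76 − 70.92 = 9.84/hr

Final: ρ = 0.8782; stable; margin = 9.84/hr


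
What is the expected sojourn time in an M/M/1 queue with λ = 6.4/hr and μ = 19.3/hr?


W = 1/(μ−λ) = 1/(19.3 − 6.4) = 1/12.90 = 0.07752 hr

Final: 0.07752 hr


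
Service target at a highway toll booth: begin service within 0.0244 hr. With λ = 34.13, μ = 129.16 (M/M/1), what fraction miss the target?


ρ = 34.13/129.16 = 0.2642
P(Wq > t) = ρ·e^{−(μ−λ)t} = 0.2642·e^{−2.3187}
= 0.2642·0.098398 = 0.026001

Final: 0.026001


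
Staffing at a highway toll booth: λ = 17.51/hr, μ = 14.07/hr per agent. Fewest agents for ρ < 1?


Stability requires cμ > λ ⇔ c > λ/μ.
λ/μ = 17.51/14.07 = 1.2445
Minimum integer c = ⌊1.2445⌋ + 1 = 2
Check: 2·14.07 = 28.14 > 17.51, while 1·14.07 = 14.07 ≤ 17.51

Final: 2 servers


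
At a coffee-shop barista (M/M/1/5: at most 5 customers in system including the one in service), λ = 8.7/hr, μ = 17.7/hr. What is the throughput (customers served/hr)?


ρ = 0.4915; P_K = (1−ρ)ρ^5/(1−ρ^6) = 0.014797
λ_eff = λ(1 − P_K) = 8.7·(1 − 0.014797) = 8.7·0.985203 = 8.5713 /hr

Final: 8.5713 /hr


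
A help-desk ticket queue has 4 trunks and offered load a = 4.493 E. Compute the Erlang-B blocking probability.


B(c,a) = (a^c/c!) / Σ_{k=0}^{c} a^k/k!
a^4/4! = 16.979873
Σ terms (k=0..4): 1.00000 + 4.49300 + 10.09352 + 15.11674 + 16.97987 = 47.683132
B = 16.979873/47.683132 = 0.356098

Final: 0.356098


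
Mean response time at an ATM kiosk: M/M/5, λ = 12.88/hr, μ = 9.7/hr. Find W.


a = 1.3278; ρ = 0.2656; P₀ = 0.264833
Lq = P₀·a^c·ρ/(c!(1−ρ)²) = 0.004485
Wq = Lq/λ = 0.004485/12.88 = 0.0003482 hr
W = Wq + 1/μ = 0.0003482 + 0.10309 = 0.10344 hr

Final: 0.10344 hr


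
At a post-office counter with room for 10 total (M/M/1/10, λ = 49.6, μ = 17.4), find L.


ρ = 49.6/17.4 = 2.8506
L = ρ[1 − (K+1)ρ^K + Kρ^(K+1)] / [(1−ρ)(1−ρ^(K+1))]
Numerator: 2.8506·(1 − 11·35426.176503 + 10·100984.962905) = 1767820.074769
Denominator: (-1.8506)·(-100983.962905) = 186878.368135
L = 1767820.074769/186878.368135 = 9.4597

Final: 9.4597


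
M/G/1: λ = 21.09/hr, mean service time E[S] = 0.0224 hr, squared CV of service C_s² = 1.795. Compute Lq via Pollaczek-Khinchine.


ρ = λ·E[S] = 21.09·0.0224 = 0.4724
Lq = ρ²(1+C_s²)/(2(1−ρ)) = 0.2232·(1+1.795)/(2·0.5276)
= 0.2232·2.7950/1.0552 = 0.59117

Final: 0.59117


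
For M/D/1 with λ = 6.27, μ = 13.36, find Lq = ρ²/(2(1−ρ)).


ρ = 6.27/13.36 = 0.4693
M/D/1: Lq = ρ²/(2(1−ρ)) = 0.2203/(2·0.5307) = 0.20752

Final: 0.20752


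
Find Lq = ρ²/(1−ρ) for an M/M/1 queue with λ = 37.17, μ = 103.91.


ρ = 37.17/103.91 = 0.3577
Lq = ρ²/(1−ρ) = 0.1280/0.6423 = 0.1992

Final: 0.1992


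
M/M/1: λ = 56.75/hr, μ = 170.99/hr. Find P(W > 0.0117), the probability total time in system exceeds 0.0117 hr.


W ~ Exponential(μ−λ) for M/M/1.
μ − λ = 170.99 − 56.75 = 114.2400
P(W > t) = e^{−(μ−λ)t} = e^{−1.3366} = 0.262735

Final: 0.262735


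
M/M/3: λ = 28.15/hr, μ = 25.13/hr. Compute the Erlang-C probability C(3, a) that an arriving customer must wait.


a = λ/μ = 1.1202; ρ = a/3 = 0.3734
P₀ = 0.320366 (from M/M/c formula)
C(c,a) = [a^c/(c!(1−ρ))]·P₀ = [1.40559/(6·0.6266)]·0.320366
= 0.37386·0.320366 = 0.119772

Final: 0.119772


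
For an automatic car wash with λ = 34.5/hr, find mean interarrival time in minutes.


Mean interarrival time = 1/λ = 1/34.5 hour = 0.02899 hour
In minutes: 0.02899 × 60 = 1.7391 min

Final: 1.7391 min


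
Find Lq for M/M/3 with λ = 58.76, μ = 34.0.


a = λ/μ = 1.7282; ρ = a/3 = 0.5761
P₀ = 0.159973
Lq = P₀·a^c·ρ / (c!·(1−ρ)²) = 0.159973·5.16189·0.5761/(6·0.17971)
= 0.44118

Final: 0.44118


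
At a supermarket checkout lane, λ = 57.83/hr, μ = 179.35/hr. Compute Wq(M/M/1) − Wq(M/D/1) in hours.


ρ = 57.83/179.35 = 0.3224
Wq(M/M/1) = ρ/(μ−λ) = 0.3224/121.52 = 0.002653 hr
Wq(M/D/1) = ρ/(2(μ−λ)) = 0.001327 hr
Savings = 0.002653 − 0.001327 = 0.001327 hr

Final: 0.001327 hr


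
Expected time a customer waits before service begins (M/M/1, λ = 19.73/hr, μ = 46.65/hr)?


ρ = 19.73/46.65 = 0.4229
Wq = ρ/(μ−λ) = 0.4229/(46.65 − 19.73) = 0.4229/26.92 = 0.01571 hr

Final: 0.01571 hr


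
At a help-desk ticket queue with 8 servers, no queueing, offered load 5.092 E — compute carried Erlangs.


B(8,5.092) = 0.074417 (Erlang-B)
Carried load = a(1 − B) = 5.092·(1 − 0.074417) = 5.092·0.925583 = 4.7131 E

Final: 4.7131 Erlangs


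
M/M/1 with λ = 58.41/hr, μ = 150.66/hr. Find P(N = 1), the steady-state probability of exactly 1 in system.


ρ = 58.41/150.66 = 0.3877
P_n = (1−ρ)·ρ^n = (1 − 0.3877)·0.3877^1 = 0.6123·0.387694 = 0.237387

Final: 0.237387


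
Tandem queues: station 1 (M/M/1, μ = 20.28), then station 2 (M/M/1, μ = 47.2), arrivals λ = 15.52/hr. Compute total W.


Each node sees arrival rate λ = 15.52/hr (tandem ⇒ throughput preserved).
W₁ = 1/(μ₁−λ) = 1/(20.28−15.52) = 0.21008 hr
W₂ = 1/(μ₂−λ) = 1/(47.2−15.52) = 0.03157 hr
W_total = W₁ + W₂ = 0.21008 + 0.03157 = 0.24165 hr

Final: 0.24165 hr


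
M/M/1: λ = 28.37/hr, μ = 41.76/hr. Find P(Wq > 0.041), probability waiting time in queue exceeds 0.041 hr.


ρ = 28.37/41.76 = 0.6794
P(Wq > t) = ρ·e^{−(μ−λ)t} = 0.6794·e^{−0.5490}
= 0.6794·0.577533 = 0.392352

Final: 0.392352


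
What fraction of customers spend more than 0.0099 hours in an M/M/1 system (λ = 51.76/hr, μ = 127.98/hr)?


W ~ Exponential(μ−λ) for M/M/1.
μ − λ = 127.98 − 51.76 = 76.2200
P(W > t) = e^{−(μ−λ)t} = e^{−0.7546} = 0.470209

Final: 0.470209


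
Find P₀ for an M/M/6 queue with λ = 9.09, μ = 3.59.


a = λ/μ = 9.09/3.59 = 2.5320; ρ = a/c = 0.4220
Σ_{k=0}^{5} a^k/k! (terms k=0..5) = 1.00000 + 2.53203 + 3.20560 + 2.70556 + 1.71264 + 0.86729 = 12.02312
Tail: a^6/(6!(1−ρ)) = 263.52184/(720·0.5780) = 0.63323
P₀ = 1/(12.02312 + 0.63323) = 1/12.65635 = 0.079012

Final: 0.079012


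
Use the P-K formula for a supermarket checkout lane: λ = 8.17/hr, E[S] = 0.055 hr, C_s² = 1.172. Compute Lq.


ρ = λ·E[S] = 8.17·0.055 = 0.4493
Lq = ρ²(1+C_s²)/(2(1−ρ)) = 0.2019·(1+1.172)/(2·0.5507)
= 0.2019·2.1720/1.1013 = 0.39822

Final: 0.39822


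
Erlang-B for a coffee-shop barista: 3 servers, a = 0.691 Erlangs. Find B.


B(c,a) = (a^c/c!) / Σ_{k=0}^{c} a^k/k!
a^3/3! = 0.054990
Σ terms (k=0..3): 1.00000 + 0.69100 + 0.23874 + 0.05499 = 1.984730
B = 0.054990/1.984730 = 0.027706

Final: 0.027706


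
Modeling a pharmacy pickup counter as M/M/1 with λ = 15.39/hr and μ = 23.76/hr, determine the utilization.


ρ = λ/μ = 15.39/23.76 = 0.6477

Final: 0.6477


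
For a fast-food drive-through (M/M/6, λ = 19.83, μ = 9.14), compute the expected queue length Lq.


a = λ/μ = 2.1696; ρ = a/6 = 0.3616
P₀ = 0.113949
Lq = P₀·a^c·ρ / (c!·(1−ρ)²) = 0.113949·104.29395·0.3616/(720·0.40756)
= 0.01464

Final: 0.01464


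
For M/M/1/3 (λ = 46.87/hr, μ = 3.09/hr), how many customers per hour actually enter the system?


ρ = 15.1683; P_K = (1−ρ)ρ^3/(1−ρ^4) = 0.934091
λ_eff = λ(1 − P_K) = 46.87·(1 − 0.934091) = 46.87·0.065909 = 3.0892 /hr

Final: 3.0892 /hr


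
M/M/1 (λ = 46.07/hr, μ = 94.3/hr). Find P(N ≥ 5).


ρ = 46.07/94.3 = 0.4885
P(N ≥ n) = ρ^n = 0.4885^5 = 0.027831

Final: 0.027831


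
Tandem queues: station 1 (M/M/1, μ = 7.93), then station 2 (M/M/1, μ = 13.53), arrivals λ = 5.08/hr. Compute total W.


Each node sees arrival rate λ = 5.08/hr (tandem ⇒ throughput preserved).
W₁ = 1/(μ₁−λ) = 1/(7.93−5.08) = 0.35088 hr
W₂ = 1/(μ₂−λ) = 1/(13.53−5.08) = 0.11834 hr
W_total = W₁ + W₂ = 0.35088 + 0.11834 = 0.46922 hr

Final: 0.46922 hr


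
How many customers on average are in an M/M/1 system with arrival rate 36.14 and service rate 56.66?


ρ = λ/μ = 36.14/56.66 = 0.6378
L = ρ/(1−ρ) = 0.6378/(1 − 0.6378) = 0.6378/0.3622 = 1.7612

Final: 1.7612


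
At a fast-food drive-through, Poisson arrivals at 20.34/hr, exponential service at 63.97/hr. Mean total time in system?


W = 1/(μ−λ) = 1/(63.97 − 20.34) = 1/43.63 = 0.02292 hr

Final: 0.02292 hr


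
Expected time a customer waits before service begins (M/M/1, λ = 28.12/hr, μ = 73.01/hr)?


ρ = 28.12/73.01 = 0.3852
Wq = ρ/(μ−λ) = 0.3852/(73.01 − 28.12) = 0.3852/44.89 = 0.008580 hr

Final: 0.008580 hr


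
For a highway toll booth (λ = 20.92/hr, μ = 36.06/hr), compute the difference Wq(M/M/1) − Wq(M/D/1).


ρ = 20.92/36.06 = 0.5801
Wq(M/M/1) = ρ/(μ−λ) = 0.5801/15.14 = 0.03832 hr
Wq(M/D/1) = ρ/(2(μ−λ)) = 0.01916 hr
Savings = 0.03832 − 0.01916 = 0.01916 hr

Final: 0.01916 hr


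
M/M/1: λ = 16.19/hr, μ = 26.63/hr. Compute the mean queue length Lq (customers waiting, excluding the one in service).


ρ = 16.19/26.63 = 0.6080
Lq = ρ²/(1−ρ) = 0.3696/0.3920 = 0.9428

Final: 0.9428


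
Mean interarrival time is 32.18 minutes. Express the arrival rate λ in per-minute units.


λ = 1/(interarrival time) in consistent units.
1 minute = 1 min, so λ = 1/32.18 = 0.03108 per minute

Final: 0.03108 /min


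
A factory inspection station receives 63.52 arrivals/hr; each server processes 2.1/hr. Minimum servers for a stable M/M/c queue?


Stability requires cμ > λ ⇔ c > λ/μ.
λ/μ = 63.52/2.1 = 30.2476
Minimum integer c = ⌊30.2476⌋ + 1 = 31
Check: 31·2.1 = 65.10 > 63.52, while 30·2.1 = 63.00 ≤ 63.52

Final: 31 servers


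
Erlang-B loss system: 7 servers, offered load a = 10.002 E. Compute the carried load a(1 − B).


B(7,10.002) = 0.409130 (Erlang-B)
Carried load = a(1 − B) = 10.002·(1 − 0.409130) = 10.002·0.590870 = 5.9099 E

Final: 5.9099 Erlangs


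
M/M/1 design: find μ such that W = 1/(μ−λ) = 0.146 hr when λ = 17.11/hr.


W = 1/(μ−λ) ⇒ μ − λ = 1/W = 1/0.146 = 6.8493
μ = λ + 1/W = 17.11 + 6.8493 = 23.9593 per hr

Final: 23.9593 /hr


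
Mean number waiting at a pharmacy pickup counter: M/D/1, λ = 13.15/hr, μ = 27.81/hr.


ρ = 13.15/27.81 = 0.4729
M/D/1: Lq = ρ²/(2(1−ρ)) = 0.2236/(2·0.5271) = 0.21207

Final: 0.21207


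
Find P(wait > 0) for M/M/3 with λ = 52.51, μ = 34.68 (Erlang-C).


a = λ/μ = 1.5141; ρ = a/3 = 0.5047
P₀ = 0.207103 (from M/M/c formula)
C(c,a) = [a^c/(c!(1−ρ))]·P₀ = [3.47127/(6·0.4953)]·0.207103
= 1.16809·0.207103 = 0.241916

Final: 0.241916


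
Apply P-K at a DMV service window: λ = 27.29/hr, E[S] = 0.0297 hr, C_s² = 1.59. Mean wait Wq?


ρ = λ·E[S] = 27.29·0.0297 = 0.8105
E[S²] = E[S]²(1+C_s²) = 0.0297²·(1+1.59) = 0.002285
Wq = λ·E[S²]/(2(1−ρ)) = 27.29·0.002285/(2·0.1895) = 0.16452 hr

Final: 0.16452 hr


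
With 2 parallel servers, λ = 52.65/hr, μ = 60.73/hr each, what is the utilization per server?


ρ = λ/(cμ) = 52.65/(2·60.73) = 52.65/121.46 = 0.4335

Final: 0.4335


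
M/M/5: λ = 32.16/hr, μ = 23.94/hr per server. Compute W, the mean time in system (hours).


a = 1.3434; ρ = 0.2687; P₀ = 0.260739
Lq = P₀·a^c·ρ/(c!(1−ρ)²) = 0.004775
Wq = Lq/λ = 0.004775/32.16 = 0.0001485 hr
W = Wq + 1/μ = 0.0001485 + 0.04177 = 0.04192 hr

Final: 0.04192 hr


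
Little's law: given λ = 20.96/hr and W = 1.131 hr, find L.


L = λW = 20.96·1.131 = 23.7058

Final: 23.7058


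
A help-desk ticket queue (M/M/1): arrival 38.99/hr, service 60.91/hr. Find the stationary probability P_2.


ρ = 38.99/60.91 = 0.6401
P_n = (1−ρ)·ρ^n = (1 − 0.6401)·0.6401^2 = 0.3599·0.409760 = 0.147462

Final: 0.147462


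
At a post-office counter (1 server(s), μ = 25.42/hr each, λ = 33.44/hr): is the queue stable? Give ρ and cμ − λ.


Total capacity cμ = 1·25.42 = 25.42/hr
ρ = λ/(cμ) = 33.44/25.42 = 1.3155
Stable ⇔ ρ < 1: NO
Spare capacity = cμ − λ = 25.42 − 33.44 = -8.02/hr

Final: ρ = 1.3155; unstable; margin = -8.02/hr


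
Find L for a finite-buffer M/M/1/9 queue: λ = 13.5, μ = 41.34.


ρ = 13.5/41.34 = 0.3266
L = ρ[1 − (K+1)ρ^K + Kρ^(K+1)] / [(1−ρ)(1−ρ^(K+1))]
Numerator: 0.3266·(1 − 10·0.00004223 + 9·0.00001379) = 0.326463
Denominator: (0.6734)·(0.999986) = 0.673430
L = 0.326463/0.673430 = 0.4848

Final: 0.4848


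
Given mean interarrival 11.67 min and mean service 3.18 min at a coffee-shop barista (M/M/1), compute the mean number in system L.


λ = 60/11.67 = 5.1414 /hr
μ = 60/3.18 = 18.8679 /hr
ρ = λ/μ = 5.1414/18.8679 = 0.2725
L = ρ/(1−ρ) = 0.2725/0.7275 = 0.3746

Final: 0.3746


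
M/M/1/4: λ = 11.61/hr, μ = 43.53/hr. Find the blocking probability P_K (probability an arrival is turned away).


ρ = λ/μ = 11.61/43.53 = 0.2667
P_K = (1−ρ)ρ^K/(1−ρ^(K+1)) = (0.7333·0.005060)/(1 − 0.001350)
= 0.003711/0.998650 = 0.003716

Final: 0.003716


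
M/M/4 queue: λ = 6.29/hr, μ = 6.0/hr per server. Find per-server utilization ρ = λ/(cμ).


ρ = λ/(cμ) = 6.29/(4·6.0) = 6.29/24.00 = 0.2621

Final: 0.2621


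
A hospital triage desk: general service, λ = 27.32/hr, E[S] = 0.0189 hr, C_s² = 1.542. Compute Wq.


ρ = λ·E[S] = 27.32·0.0189 = 0.5163
E[S²] = E[S]²(1+C_s²) = 0.0189²·(1+1.542) = 0.0009080
Wq = λ·E[S²]/(2(1−ρ)) = 27.32·0.0009080/(2·0.4837) = 0.02565 hr

Final: 0.02565 hr


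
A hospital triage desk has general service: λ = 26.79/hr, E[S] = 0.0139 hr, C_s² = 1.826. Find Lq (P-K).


ρ = λ·E[S] = 26.79·0.0139 = 0.3724
Lq = ρ²(1+C_s²)/(2(1−ρ)) = 0.1387·(1+1.826)/(2·0.6276)
= 0.1387·2.8260/1.2552 = 0.31219

Final: 0.31219


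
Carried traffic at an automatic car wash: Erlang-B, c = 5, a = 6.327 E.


B(5,6.327) = 0.382630 (Erlang-B)
Carried load = a(1 − B) = 6.327·(1 − 0.382630) = 6.327·0.617370 = 3.9061 E

Final: 3.9061 Erlangs


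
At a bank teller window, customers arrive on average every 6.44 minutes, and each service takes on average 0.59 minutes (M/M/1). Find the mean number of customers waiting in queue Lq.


λ = 60/6.44 = 9.3168 /hr
μ = 60/0.59 = 101.6949 /hr
ρ = λ/μ = 9.3168/101.6949 = 0.09161
Lq = ρ²/(1−ρ) = 0.008393/0.9084 = 0.009240

Final: 0.009240


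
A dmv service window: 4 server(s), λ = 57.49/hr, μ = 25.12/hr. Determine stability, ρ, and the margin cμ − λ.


Total capacity cμ = 4·25.12 = 100.48/hr
ρ = λ/(cμ) = 57.49/100.48 = 0.5722
Stable ⇔ ρ < 1: YES
Spare capacity = cμ − λ = 100.48 − 57.49 = 42.99/hr

Final: ρ = 0.5722; stable; margin = 42.99/hr


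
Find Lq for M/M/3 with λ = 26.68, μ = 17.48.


a = λ/μ = 1.5263; ρ = a/3 = 0.5088
P₀ = 0.204183
Lq = P₀·a^c·ρ / (c!·(1−ρ)²) = 0.204183·3.55577·0.5088/(6·0.24131)
= 0.25513

Final: 0.25513


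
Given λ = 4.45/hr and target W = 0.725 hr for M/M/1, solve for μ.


W = 1/(μ−λ) ⇒ μ − λ = 1/W = 1/0.725 = 1.3793
μ = λ + 1/W = 4.45 + 1.3793 = 5.8293 per hr

Final: 5.8293 /hr


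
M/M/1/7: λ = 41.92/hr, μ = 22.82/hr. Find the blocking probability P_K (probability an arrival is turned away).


ρ = λ/μ = 41.92/22.82 = 1.8370
P_K = (1−ρ)ρ^K/(1−ρ^(K+1)) = (-0.8370·70.589391)/(1 − 129.671660)
= -59.082269/-128.671660 = 0.459171

Final: 0.459171


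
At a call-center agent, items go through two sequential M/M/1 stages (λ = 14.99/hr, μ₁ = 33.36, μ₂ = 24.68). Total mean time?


Each node sees arrival rate λ = 14.99/hr (tandem ⇒ throughput preserved).
W₁ = 1/(μ₁−λ) = 1/(33.36−14.99) = 0.05444 hr
W₂ = 1/(μ₂−λ) = 1/(24.68−14.99) = 0.10320 hr
W_total = W₁ + W₂ = 0.05444 + 0.10320 = 0.15764 hr

Final: 0.15764 hr


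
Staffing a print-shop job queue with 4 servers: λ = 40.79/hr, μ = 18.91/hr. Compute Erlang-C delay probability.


a = λ/μ = 2.1571; ρ = a/4 = 0.5393
P₀ = 0.109719 (from M/M/c formula)
C(c,a) = [a^c/(c!(1−ρ))]·P₀ = [21.64954/(24·0.4607)]·0.109719
= 1.95788·0.109719 = 0.214817

Final: 0.214817


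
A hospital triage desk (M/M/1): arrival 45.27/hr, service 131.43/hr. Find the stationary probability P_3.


ρ = 45.27/131.43 = 0.3444
P_n = (1−ρ)·ρ^n = (1 − 0.3444)·0.3444^3 = 0.6556·0.040865 = 0.026789

Final: 0.026789


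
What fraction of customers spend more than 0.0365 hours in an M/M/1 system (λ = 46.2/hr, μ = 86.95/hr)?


W ~ Exponential(μ−λ) for M/M/1.
μ − λ = 86.95 − 46.2 = 40.7500
P(W > t) = e^{−(μ−λ)t} = e^{−1.4874} = 0.225965

Final: 0.225965


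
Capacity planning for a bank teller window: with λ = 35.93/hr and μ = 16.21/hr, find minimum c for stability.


Stability requires cμ > λ ⇔ c > λ/μ.
λ/μ = 35.93/16.21 = 2.2165
Minimum integer c = ⌊2.2165⌋ + 1 = 3
Check: 3·16.21 = 48.63 > 35.93, while 2·16.21 = 32.42 ≤ 35.93

Final: 3 servers


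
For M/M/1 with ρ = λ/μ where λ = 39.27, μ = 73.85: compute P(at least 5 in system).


ρ = 39.27/73.85 = 0.5318
P(N ≥ n) = ρ^n = 0.5318^5 = 0.042516

Final: 0.042516


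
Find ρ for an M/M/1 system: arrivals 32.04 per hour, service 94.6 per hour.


ρ = λ/μ = 32.04/94.6 = 0.3387

Final: 0.3387


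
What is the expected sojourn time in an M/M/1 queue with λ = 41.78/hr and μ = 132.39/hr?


W = 1/(μ−λ) = 1/(132.39 − 41.78) = 1/90.61 = 0.01104 hr

Final: 0.01104 hr


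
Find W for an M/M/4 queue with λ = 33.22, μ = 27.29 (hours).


a = 1.2173; ρ = 0.3043; P₀ = 0.294955
Lq = P₀·a^c·ρ/(c!(1−ρ)²) = 0.01697
Wq = Lq/λ = 0.01697/33.22 = 0.0005108 hr
W = Wq + 1/μ = 0.0005108 + 0.03664 = 0.03715 hr

Final: 0.03715 hr


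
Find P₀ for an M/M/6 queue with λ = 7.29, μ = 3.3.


a = λ/μ = 7.29/3.3 = 2.2091; ρ = a/c = 0.3682
Σ_{k=0}^{5} a^k/k! (terms k=0..5) = 1.00000 + 2.20909 + 2.44004 + 1.79676 + 0.99230 + 0.43842 = 8.87661
Tail: a^6/(6!(1−ρ)) = 116.22018/(720·0.6318) = 0.25548
P₀ = 1/(8.87661 + 0.25548) = 1/9.13209 = 0.109504

Final: 0.109504


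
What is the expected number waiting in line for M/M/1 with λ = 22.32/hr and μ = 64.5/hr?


ρ = 22.32/64.5 = 0.3460
Lq = ρ²/(1−ρ) = 0.1197/0.6540 = 0.1831

Final: 0.1831


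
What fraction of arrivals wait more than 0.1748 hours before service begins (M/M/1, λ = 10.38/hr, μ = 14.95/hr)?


ρ = 10.38/14.95 = 0.6943
P(Wq > t) = ρ·e^{−(μ−λ)t} = 0.6943·e^{−0.7988}
= 0.6943·0.449852 = 0.312339

Final: 0.312339


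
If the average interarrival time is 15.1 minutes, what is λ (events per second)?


λ = 1/(interarrival time) in consistent units.
1 second = 0.0166667 min, so λ = 0.0166667/15.1 = 0.001104 per second

Final: 0.001104 /sec


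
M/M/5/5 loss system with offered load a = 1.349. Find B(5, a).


B(c,a) = (a^c/c!) / Σ_{k=0}^{c} a^k/k!
a^5/5! = 0.037229
Σ terms (k=0..5): 1.00000 + 1.34900 + 0.90990 + 0.40915 + 0.13799 + 0.03723 = 3.843268
B = 0.037229/3.843268 = 0.009687

Final: 0.009687


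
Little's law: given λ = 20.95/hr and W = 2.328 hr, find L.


L = λW = 20.95·2.328 = 48.7716

Final: 48.7716


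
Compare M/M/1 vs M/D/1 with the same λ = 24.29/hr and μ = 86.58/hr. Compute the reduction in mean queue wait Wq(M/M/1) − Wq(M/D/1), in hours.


ρ = 24.29/86.58 = 0.2805
Wq(M/M/1) = ρ/(μ−λ) = 0.2805/62.29 = 0.004504 hr
Wq(M/D/1) = ρ/(2(μ−λ)) = 0.002252 hr
Savings = 0.004504 − 0.002252 = 0.002252 hr

Final: 0.002252 hr


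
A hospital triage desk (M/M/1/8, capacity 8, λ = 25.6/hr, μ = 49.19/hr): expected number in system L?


ρ = 25.6/49.19 = 0.5204
L = ρ[1 − (K+1)ρ^K + Kρ^(K+1)] / [(1−ρ)(1−ρ^(K+1))]
Numerator: 0.5204·(1 − 9·0.005382 + 8·0.002801) = 0.506885
Denominator: (0.4796)·(0.997199) = 0.478226
L = 0.506885/0.478226 = 1.0599

Final: 1.0599


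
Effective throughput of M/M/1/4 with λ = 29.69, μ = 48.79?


ρ = 0.6085; P_K = (1−ρ)ρ^4/(1−ρ^5) = 0.058568
λ_eff = λ(1 − P_K) = 29.69·(1 − 0.058568) = 29.69·0.941432 = 27.9511 /hr

Final: 27.9511 /hr


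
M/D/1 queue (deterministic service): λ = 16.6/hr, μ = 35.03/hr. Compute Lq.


ρ = 16.6/35.03 = 0.4739
M/D/1: Lq = ρ²/(2(1−ρ)) = 0.2246/(2·0.5261) = 0.21341

Final: 0.21341


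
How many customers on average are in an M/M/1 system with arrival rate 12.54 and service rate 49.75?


ρ = λ/μ = 12.54/49.75 = 0.2521
L = ρ/(1−ρ) = 0.2521/(1 − 0.2521) = 0.2521/0.7479 = 0.3370

Final: 0.3370


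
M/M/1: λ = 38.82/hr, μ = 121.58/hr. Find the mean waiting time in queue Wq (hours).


ρ = 38.82/121.58 = 0.3193
Wq = ρ/(μ−λ) = 0.3193/(121.58 − 38.82) = 0.3193/82.76 = 0.003858 hr

Final: 0.003858 hr


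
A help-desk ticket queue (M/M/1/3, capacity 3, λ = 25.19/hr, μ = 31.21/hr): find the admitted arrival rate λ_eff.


ρ = 0.8071; P_K = (1−ρ)ρ^3/(1−ρ^4) = 0.176180
λ_eff = λ(1 − P_K) = 25.19·(1 − 0.176180) = 25.19·0.823820 = 20.7520 /hr

Final: 20.7520 /hr


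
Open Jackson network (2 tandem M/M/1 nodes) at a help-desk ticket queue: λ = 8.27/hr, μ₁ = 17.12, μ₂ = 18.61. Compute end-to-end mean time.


Each node sees arrival rate λ = 8.27/hr (tandem ⇒ throughput preserved).
W₁ = 1/(μ₁−λ) = 1/(17.12−8.27) = 0.11299 hr
W₂ = 1/(μ₂−λ) = 1/(18.61−8.27) = 0.09671 hr
W_total = W₁ + W₂ = 0.11299 + 0.09671 = 0.20971 hr

Final: 0.20971 hr


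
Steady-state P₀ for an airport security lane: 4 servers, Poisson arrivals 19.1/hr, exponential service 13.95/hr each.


a = λ/μ = 19.1/13.95 = 1.3692; ρ = a/c = 0.3423
Σ_{k=0}^{3} a^k/k! (terms k=0..3) = 1.00000 + 1.36918 + 0.93732 + 0.42779 = 3.73428
Tail: a^4/(4!(1−ρ)) = 3.51428/(24·0.6577) = 0.22264
P₀ = 1/(3.73428 + 0.22264) = 1/3.95692 = 0.252722

Final: 0.252722


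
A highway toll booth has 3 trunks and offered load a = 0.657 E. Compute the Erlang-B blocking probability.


B(c,a) = (a^c/c!) / Σ_{k=0}^{c} a^k/k!
a^3/3! = 0.047266
Σ terms (k=0..3): 1.00000 + 0.65700 + 0.21582 + 0.04727 = 1.920090
B = 0.047266/1.920090 = 0.024616

Final: 0.024616
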